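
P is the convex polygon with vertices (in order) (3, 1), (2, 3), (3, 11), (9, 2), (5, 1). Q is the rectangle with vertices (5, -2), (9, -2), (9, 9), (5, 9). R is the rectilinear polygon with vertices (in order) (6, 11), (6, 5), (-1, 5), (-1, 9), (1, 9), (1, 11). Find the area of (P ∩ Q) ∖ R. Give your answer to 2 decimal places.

11.75

|P ∩ Q| = 14.
|(P ∩ Q) ∩ R| = 2.25.
|(P ∩ Q) ∖ R| = 14 − 2.25 = 11.75.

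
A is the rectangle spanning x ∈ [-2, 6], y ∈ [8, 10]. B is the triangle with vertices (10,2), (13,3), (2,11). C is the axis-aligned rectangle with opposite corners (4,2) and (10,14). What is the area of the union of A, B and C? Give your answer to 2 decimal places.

89.02

By inclusion–exclusion:
Individual areas: |A| = 16, |B| = 17.5, |C| = 72.
|A∩B| = 1.9388.
|A∩C|: x∈[4,6], y∈[8,10] → 2·2 = 4.
|B∩C| = 11.9318.
|A∩B∩C| = 1.3864.
|A ∪ B ∪ C| = 105.5 − 17.8706 + 1.3864 = 89.02.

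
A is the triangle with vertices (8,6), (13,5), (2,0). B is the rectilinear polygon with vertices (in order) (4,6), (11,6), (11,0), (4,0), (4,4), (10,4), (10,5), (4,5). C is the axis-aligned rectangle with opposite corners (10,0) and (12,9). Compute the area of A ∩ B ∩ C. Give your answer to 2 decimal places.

The intersection is the polygon with vertices (11,4.091), (10,3.636), (10,4), (10,5), (10,5.6), (11,5.4).
By the shoelace formula its area is 1.64.

1.64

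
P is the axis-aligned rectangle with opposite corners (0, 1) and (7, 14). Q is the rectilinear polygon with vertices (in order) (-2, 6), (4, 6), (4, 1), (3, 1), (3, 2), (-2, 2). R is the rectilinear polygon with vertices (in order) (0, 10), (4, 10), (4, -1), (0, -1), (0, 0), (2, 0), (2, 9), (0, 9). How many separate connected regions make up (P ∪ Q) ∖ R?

2

(P ∪ Q) ∖ R splits into 2 disjoint pieces (area 55, area 24).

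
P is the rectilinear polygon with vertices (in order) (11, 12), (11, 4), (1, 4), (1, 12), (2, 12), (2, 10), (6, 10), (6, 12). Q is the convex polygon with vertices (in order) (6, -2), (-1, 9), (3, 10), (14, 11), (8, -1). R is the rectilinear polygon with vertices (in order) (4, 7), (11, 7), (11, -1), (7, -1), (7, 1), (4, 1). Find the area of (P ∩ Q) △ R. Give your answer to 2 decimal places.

69.15

|P ∩ Q| = 60.6526.
|(P ∩ Q) ∩ R| = 20.75.
|(P ∩ Q) △ R| = 60.6526 + 50 − 41.5 = 69.15.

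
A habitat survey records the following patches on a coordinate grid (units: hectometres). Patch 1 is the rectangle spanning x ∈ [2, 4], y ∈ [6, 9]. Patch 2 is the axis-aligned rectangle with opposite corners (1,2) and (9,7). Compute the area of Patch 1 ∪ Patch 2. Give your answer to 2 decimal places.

By inclusion–exclusion:
Individual areas: |Patch 1| = 6, |Patch 2| = 40.
|Patch 1∩Patch 2|: x∈[2,4], y∈[6,7] → 2·1 = 2.
|Patch 1 ∪ Patch 2| = 46 − 2 = 44.00.

44.00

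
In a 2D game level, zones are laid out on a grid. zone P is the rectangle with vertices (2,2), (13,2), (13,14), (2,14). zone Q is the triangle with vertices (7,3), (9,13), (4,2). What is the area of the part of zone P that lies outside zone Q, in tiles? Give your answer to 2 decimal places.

|zone P| = 132, |zone P∩zone Q| = 14.
|zone P ∖ zone Q| = |zone P| − |zone P∩zone Q| = 132 − 14 = 118.00.

118.00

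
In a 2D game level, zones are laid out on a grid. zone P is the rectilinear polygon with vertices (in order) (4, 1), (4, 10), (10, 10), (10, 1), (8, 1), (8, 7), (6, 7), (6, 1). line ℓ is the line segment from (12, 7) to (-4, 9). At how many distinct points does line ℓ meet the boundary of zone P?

The segment meets the boundary at (10,7.25), (4,8).

2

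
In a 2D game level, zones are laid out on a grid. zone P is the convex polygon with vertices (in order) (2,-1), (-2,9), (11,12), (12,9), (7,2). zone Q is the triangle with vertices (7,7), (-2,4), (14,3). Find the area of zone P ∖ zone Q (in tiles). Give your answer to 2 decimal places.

80.05

|zone P| = 101, |zone P∩zone Q| = 20.9489.
|zone P ∖ zone Q| = |zone P| − |zone P∩zone Q| = 101 − 20.9489 = 80.05.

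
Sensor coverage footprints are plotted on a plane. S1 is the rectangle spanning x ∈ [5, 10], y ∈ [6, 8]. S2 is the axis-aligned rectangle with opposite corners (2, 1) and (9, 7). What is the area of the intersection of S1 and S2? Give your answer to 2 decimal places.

4.00

|S1∩S2|: x∈[5,9], y∈[6,7] → 4·1 = 4.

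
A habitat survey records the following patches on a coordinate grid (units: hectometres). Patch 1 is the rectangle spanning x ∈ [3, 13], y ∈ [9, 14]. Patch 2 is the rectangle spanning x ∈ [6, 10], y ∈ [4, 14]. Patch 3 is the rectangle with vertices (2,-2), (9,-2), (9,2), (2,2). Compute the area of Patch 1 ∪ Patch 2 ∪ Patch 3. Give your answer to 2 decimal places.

By inclusion–exclusion:
Individual areas: |Patch 1| = 50, |Patch 2| = 40, |Patch 3| = 28.
|Patch 1∩Patch 2|: x∈[6,10], y∈[9,14] → 4·5 = 20.
|Patch 1∩Patch 3| = 0 (no overlap).
|Patch 2∩Patch 3| = 0 (no overlap).
|Patch 1∩Patch 2∩Patch 3| = 0.
|Patch 1 ∪ Patch 2 ∪ Patch 3| = 118 − 20 + 0 = 98.00.

98.00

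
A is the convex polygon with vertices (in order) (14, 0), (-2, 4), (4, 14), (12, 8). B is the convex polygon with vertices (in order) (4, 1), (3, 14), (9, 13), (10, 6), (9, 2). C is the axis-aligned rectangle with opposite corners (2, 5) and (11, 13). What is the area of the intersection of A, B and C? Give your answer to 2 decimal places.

43.57

The intersection is the polygon with vertices (3.114,12.523), (3.4,13), (5.333,13), (9.44,9.92), (10,6), (9.75,5), (3.692,5).
By the shoelace formula its area is 43.57.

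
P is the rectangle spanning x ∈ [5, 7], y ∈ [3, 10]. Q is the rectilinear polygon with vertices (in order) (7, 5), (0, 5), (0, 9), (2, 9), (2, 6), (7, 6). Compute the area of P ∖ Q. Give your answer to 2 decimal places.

|P| = 14, |P∩Q| = 2.
|P ∖ Q| = |P| − |P∩Q| = 14 − 2 = 12.00.

12.00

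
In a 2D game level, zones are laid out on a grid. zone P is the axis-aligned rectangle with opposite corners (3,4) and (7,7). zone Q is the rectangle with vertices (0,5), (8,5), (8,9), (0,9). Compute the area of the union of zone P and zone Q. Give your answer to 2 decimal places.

By inclusion–exclusion:
Individual areas: |zone P| = 12, |zone Q| = 32.
|zone P∩zone Q|: x∈[3,7], y∈[5,7] → 4·2 = 8.
|zone P ∪ zone Q| = 44 − 8 = 36.00.

36.00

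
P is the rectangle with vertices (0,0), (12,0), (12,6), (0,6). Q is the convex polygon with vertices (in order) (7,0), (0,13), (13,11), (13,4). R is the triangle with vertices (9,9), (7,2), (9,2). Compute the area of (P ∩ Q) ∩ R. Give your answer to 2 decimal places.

5.71

The region (P ∩ Q) ∩ R is the polygon with vertices (9,6), (9,2), (7,2), (8.143,6).
By the shoelace formula its area is 5.71.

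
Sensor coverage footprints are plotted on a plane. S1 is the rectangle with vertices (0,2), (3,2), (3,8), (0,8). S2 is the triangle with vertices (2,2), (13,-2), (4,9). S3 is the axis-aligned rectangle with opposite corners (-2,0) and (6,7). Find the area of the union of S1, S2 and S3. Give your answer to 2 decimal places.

By inclusion–exclusion:
Individual areas: |S1| = 18, |S2| = 42.5, |S3| = 56.
|S1∩S2| = 1.75.
|S1∩S3|: x∈[0,3], y∈[2,7] → 3·5 = 15.
|S2∩S3| = 19.2569.
|S1∩S2∩S3| = 1.75.
|S1 ∪ S2 ∪ S3| = 116.5 − 36.0069 + 1.75 = 82.24.

82.24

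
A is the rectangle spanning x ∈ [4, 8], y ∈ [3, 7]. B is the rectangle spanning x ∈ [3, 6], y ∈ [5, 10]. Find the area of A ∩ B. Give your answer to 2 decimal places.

|A∩B|: x∈[4,6], y∈[5,7] → 2·2 = 4.

4.00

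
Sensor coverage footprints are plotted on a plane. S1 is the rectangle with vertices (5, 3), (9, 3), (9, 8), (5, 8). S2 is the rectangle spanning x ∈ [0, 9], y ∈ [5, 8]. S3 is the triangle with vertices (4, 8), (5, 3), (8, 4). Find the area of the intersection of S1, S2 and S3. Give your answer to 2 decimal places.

The intersection is the polygon with vertices (5,5), (5,7), (7,5).
By the shoelace formula its area is 2.00.

2.00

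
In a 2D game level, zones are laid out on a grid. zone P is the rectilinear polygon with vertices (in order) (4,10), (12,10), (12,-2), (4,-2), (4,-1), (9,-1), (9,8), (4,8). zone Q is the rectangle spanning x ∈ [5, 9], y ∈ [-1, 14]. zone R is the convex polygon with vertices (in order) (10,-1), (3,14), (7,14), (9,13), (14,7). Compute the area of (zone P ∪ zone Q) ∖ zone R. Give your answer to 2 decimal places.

41.92

|zone P ∪ zone Q| = 103.
|(zone P ∪ zone Q) ∩ zone R| = 61.0833.
|(zone P ∪ zone Q) ∖ zone R| = 103 − 61.0833 = 41.92.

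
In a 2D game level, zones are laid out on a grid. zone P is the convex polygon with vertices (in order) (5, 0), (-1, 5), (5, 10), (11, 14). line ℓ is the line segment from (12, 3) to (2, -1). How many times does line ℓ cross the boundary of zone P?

2

The segment meets the boundary at (4.838,0.135), (5.103,0.241).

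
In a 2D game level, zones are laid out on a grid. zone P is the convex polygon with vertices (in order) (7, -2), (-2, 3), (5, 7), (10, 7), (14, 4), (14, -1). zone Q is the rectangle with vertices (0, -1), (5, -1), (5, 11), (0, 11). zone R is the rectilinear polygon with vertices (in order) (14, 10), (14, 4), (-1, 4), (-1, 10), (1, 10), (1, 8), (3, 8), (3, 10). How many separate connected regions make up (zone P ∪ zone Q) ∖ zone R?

(zone P ∪ zone Q) ∖ zone R splits into 2 disjoint pieces (area 76.625, area 9).

2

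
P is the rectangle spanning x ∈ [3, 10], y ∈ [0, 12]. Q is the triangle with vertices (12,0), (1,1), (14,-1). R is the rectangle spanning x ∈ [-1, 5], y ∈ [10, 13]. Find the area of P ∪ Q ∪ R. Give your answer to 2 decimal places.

By inclusion–exclusion:
Individual areas: |P| = 84, |Q| = 4.5, |R| = 18.
|P∩Q| = 1.9423.
|P∩R|: x∈[3,5], y∈[10,12] → 2·2 = 4.
|Q∩R| = 0.
|P∩Q∩R| = 0.
|P ∪ Q ∪ R| = 106.5 − 5.9423 + 0 = 100.56.

100.56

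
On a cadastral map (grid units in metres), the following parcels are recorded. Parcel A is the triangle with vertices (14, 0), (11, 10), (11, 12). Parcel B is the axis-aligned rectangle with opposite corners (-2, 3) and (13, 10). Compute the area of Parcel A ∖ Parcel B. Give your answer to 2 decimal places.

0.83

|Parcel A| = 3, |Parcel A∩Parcel B| = 2.1667.
|Parcel A ∖ Parcel B| = |Parcel A| − |Parcel A∩Parcel B| = 3 − 2.1667 = 0.83.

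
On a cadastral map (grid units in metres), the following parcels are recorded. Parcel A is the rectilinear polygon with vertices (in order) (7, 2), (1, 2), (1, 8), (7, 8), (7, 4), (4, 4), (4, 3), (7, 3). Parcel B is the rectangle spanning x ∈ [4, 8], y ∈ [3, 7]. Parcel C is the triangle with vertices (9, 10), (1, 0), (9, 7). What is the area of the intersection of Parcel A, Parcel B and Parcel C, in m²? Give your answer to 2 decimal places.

3.91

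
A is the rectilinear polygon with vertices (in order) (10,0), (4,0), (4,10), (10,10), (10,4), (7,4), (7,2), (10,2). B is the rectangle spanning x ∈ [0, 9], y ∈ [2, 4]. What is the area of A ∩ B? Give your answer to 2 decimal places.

6.00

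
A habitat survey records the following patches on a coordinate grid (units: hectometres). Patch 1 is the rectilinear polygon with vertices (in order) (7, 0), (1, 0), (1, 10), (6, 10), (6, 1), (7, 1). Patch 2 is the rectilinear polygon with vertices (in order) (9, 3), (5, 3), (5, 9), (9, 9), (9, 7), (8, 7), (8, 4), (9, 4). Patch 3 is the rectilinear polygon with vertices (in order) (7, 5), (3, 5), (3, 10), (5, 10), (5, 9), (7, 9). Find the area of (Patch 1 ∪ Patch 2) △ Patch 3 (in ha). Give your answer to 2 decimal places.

48.00

|Patch 1 ∪ Patch 2| = 66.
|(Patch 1 ∪ Patch 2) ∩ Patch 3| = 18.
|(Patch 1 ∪ Patch 2) △ Patch 3| = 66 + 18 − 36 = 48.00.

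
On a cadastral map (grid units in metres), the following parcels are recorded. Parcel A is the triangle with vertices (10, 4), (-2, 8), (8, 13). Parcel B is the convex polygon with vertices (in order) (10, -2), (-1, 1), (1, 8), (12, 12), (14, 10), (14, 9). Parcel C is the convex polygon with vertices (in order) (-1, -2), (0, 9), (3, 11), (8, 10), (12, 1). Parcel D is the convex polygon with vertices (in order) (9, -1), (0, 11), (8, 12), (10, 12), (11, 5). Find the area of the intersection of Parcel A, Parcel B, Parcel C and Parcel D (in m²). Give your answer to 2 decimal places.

27.41

The intersection is the polygon with vertices (7.032,10.194), (8,10), (9.333,7), (10,4), (3.667,6.111), (1.982,8.357).
By the shoelace formula its area is 27.41.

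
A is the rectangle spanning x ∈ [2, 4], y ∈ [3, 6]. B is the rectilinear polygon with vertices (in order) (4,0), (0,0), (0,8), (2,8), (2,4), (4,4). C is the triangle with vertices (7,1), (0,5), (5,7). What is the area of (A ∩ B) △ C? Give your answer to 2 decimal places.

16.29

|A ∩ B| = 2.
|(A ∩ B) ∩ C| = 1.3571.
|(A ∩ B) △ C| = 2 + 17 − 2.7143 = 16.29.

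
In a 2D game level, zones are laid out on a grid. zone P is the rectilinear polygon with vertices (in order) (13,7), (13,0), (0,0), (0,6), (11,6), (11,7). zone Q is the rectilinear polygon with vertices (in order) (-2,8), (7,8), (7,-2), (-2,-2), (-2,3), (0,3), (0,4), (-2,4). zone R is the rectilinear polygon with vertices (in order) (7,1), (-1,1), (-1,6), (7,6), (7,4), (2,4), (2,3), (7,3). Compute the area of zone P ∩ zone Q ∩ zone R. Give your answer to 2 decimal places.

30.00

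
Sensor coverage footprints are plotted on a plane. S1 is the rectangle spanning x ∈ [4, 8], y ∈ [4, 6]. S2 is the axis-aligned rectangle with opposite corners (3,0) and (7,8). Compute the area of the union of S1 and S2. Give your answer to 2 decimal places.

By inclusion–exclusion:
Individual areas: |S1| = 8, |S2| = 32.
|S1∩S2|: x∈[4,7], y∈[4,6] → 3·2 = 6.
|S1 ∪ S2| = 40 − 6 = 34.00.

34.00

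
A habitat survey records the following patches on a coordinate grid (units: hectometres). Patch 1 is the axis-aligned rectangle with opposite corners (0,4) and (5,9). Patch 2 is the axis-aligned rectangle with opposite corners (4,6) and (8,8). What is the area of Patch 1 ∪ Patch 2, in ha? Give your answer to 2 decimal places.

31.00

By inclusion–exclusion:
Individual areas: |Patch 1| = 25, |Patch 2| = 8.
|Patch 1∩Patch 2|: x∈[4,5], y∈[6,8] → 1·2 = 2.
|Patch 1 ∪ Patch 2| = 33 − 2 = 31.00.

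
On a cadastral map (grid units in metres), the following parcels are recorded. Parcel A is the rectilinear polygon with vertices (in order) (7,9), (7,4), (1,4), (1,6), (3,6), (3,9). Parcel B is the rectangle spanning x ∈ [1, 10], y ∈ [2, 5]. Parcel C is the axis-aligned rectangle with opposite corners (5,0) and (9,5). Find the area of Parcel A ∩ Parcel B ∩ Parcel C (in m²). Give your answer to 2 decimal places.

2.00

The intersection is the polygon with vertices (5,4), (5,5), (7,5), (7,4).
By the shoelace formula its area is 2.00.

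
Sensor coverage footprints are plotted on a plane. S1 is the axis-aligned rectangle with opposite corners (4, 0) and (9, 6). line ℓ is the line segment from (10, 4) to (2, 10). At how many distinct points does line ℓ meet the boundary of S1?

2

The segment meets the boundary at (7.333,6), (9,4.75).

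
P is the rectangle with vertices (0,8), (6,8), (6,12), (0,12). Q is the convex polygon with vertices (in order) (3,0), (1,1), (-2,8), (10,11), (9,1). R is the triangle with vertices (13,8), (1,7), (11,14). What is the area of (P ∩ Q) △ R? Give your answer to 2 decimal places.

36.13

|P ∩ Q| = 7.5.
|(P ∩ Q) ∩ R| = 4.1865.
|(P ∩ Q) △ R| = 7.5 + 37 − 8.373 = 36.13.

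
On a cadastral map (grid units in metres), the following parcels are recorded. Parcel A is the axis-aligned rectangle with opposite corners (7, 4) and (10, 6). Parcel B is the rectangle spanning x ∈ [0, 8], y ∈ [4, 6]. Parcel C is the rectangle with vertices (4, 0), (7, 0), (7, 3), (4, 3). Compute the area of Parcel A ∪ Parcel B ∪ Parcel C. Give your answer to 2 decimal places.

By inclusion–exclusion:
Individual areas: |Parcel A| = 6, |Parcel B| = 16, |Parcel C| = 9.
|Parcel A∩Parcel B|: x∈[7,8], y∈[4,6] → 1·2 = 2.
|Parcel A∩Parcel C| = 0 (no overlap).
|Parcel B∩Parcel C| = 0 (no overlap).
|Parcel A∩Parcel B∩Parcel C| = 0.
|Parcel A ∪ Parcel B ∪ Parcel C| = 31 − 2 + 0 = 29.00.

29.00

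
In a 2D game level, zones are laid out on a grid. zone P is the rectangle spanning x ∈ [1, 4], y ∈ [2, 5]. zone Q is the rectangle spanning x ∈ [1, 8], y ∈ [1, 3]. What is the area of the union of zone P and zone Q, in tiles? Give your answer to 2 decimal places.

20.00

By inclusion–exclusion:
Individual areas: |zone P| = 9, |zone Q| = 14.
|zone P∩zone Q|: x∈[1,4], y∈[2,3] → 3·1 = 3.
|zone P ∪ zone Q| = 23 − 3 = 20.00.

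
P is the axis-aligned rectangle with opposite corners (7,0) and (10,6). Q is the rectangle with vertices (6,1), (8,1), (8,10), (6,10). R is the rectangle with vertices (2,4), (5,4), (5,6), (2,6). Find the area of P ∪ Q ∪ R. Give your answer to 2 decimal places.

37.00

By inclusion–exclusion:
Individual areas: |P| = 18, |Q| = 18, |R| = 6.
|P∩Q|: x∈[7,8], y∈[1,6] → 1·5 = 5.
|P∩R| = 0 (no overlap).
|Q∩R| = 0 (no overlap).
|P∩Q∩R| = 0.
|P ∪ Q ∪ R| = 42 − 5 + 0 = 37.00.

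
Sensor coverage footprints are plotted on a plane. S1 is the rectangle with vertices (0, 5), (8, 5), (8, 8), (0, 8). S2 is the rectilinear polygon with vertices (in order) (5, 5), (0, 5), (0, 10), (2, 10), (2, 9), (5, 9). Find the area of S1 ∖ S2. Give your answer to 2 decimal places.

|S1| = 24, |S1∩S2| = 15.
|S1 ∖ S2| = |S1| − |S1∩S2| = 24 − 15 = 9.00.

9.00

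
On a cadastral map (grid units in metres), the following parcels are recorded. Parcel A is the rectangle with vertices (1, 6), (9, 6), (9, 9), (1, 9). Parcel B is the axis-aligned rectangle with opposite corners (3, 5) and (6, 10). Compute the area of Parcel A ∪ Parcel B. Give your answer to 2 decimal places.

30.00

By inclusion–exclusion:
Individual areas: |Parcel A| = 24, |Parcel B| = 15.
|Parcel A∩Parcel B|: x∈[3,6], y∈[6,9] → 3·3 = 9.
|Parcel A ∪ Parcel B| = 39 − 9 = 30.00.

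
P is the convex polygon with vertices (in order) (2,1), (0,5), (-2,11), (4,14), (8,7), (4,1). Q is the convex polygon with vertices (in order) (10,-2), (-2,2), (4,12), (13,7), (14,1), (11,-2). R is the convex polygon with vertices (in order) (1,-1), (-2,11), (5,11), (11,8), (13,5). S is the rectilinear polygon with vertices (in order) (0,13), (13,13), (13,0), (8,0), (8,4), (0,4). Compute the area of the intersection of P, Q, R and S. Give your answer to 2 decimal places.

38.37

The intersection is the polygon with vertices (3.4,11), (5,11), (6,10.5), (8,7), (6,4), (0.5,4), (0,5), (0,5.333).
By the shoelace formula its area is 38.37.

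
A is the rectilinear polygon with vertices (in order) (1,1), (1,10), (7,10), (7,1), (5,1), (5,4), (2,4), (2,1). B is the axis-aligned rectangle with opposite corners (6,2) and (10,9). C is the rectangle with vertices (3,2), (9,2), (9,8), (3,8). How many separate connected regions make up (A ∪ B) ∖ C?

2

(A ∪ B) ∖ C splits into 2 disjoint pieces (area 32, area 2).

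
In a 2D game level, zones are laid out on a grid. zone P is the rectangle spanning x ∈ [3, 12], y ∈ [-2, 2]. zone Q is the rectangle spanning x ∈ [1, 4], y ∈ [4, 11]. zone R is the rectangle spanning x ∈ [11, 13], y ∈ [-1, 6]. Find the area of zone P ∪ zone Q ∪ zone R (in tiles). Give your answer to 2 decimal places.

68.00

By inclusion–exclusion:
Individual areas: |zone P| = 36, |zone Q| = 21, |zone R| = 14.
|zone P∩zone Q| = 0 (no overlap).
|zone P∩zone R|: x∈[11,12], y∈[-1,2] → 1·3 = 3.
|zone Q∩zone R| = 0 (no overlap).
|zone P∩zone Q∩zone R| = 0.
|zone P ∪ zone Q ∪ zone R| = 71 − 3 + 0 = 68.00.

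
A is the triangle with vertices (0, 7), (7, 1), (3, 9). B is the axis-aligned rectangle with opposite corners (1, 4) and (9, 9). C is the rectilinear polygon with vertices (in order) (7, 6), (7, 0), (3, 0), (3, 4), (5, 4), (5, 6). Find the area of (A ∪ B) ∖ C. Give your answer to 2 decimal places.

36.76

|A ∪ B| = 43.7619.
|(A ∪ B) ∩ C| = 7.
|(A ∪ B) ∖ C| = 43.7619 − 7 = 36.76.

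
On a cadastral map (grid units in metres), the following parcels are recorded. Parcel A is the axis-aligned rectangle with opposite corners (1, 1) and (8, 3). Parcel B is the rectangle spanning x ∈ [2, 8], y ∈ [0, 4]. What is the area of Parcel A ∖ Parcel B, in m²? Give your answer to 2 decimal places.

|Parcel A∩Parcel B|: x∈[2,8], y∈[1,3] → 6·2 = 12.
|Parcel A| = 14.
|Parcel A ∖ Parcel B| = |Parcel A| − |Parcel A∩Parcel B| = 14 − 12 = 2.00.

2.00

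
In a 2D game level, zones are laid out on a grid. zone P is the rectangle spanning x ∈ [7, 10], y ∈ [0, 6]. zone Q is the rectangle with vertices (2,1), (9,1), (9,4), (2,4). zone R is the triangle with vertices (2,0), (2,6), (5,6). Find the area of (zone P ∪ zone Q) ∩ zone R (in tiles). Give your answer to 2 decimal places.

3.75

The region (zone P ∪ zone Q) ∩ zone R is the polygon with vertices (2,1), (2,4), (4,4), (2.5,1).
By the shoelace formula its area is 3.75.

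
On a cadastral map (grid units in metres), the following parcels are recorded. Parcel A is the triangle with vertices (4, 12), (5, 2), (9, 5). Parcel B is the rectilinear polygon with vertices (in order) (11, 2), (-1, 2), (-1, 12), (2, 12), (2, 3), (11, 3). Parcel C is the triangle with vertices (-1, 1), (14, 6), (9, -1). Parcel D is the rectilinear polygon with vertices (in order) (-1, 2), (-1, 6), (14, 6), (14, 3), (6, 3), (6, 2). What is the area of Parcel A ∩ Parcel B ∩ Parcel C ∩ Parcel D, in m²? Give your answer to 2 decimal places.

0.67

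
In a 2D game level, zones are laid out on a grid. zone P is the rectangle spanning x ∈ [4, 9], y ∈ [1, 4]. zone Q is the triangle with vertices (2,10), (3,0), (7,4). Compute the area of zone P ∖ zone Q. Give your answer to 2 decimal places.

10.50

|zone P| = 15, |zone P∩zone Q| = 4.5.
|zone P ∖ zone Q| = |zone P| − |zone P∩zone Q| = 15 − 4.5 = 10.50.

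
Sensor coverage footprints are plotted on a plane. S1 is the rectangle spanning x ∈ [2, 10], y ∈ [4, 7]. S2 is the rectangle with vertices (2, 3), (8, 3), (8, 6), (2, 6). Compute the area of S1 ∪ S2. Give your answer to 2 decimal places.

By inclusion–exclusion:
Individual areas: |S1| = 24, |S2| = 18.
|S1∩S2|: x∈[2,8], y∈[4,6] → 6·2 = 12.
|S1 ∪ S2| = 42 − 12 = 30.00.

30.00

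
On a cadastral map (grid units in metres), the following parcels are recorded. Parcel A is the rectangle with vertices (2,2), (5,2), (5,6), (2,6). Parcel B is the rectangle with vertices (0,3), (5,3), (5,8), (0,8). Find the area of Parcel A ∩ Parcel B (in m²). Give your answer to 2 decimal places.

9.00

|Parcel A∩Parcel B|: x∈[2,5], y∈[3,6] → 3·3 = 9.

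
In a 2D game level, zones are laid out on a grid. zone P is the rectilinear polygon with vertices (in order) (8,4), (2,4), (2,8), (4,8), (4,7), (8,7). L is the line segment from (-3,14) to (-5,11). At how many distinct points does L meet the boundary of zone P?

0

The segment lies entirely outside zone P and never meets its boundary.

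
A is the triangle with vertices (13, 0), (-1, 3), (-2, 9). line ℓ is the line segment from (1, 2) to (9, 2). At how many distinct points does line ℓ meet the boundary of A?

The segment meets the boundary at (3.667,2).

1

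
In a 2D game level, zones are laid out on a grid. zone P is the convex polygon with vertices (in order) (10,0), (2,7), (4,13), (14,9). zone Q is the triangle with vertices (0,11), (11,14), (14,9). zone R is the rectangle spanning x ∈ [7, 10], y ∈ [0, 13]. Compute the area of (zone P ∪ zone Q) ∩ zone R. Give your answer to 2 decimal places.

35.05

The region (zone P ∪ zone Q) ∩ zone R is the polygon with vertices (7.333,13), (10,13), (10,0), (7,2.625), (7,12.909).
By the shoelace formula its area is 35.05.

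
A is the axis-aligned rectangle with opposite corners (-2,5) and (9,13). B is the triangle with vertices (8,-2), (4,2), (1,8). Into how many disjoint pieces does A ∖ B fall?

1

A ∖ B is a single connected region.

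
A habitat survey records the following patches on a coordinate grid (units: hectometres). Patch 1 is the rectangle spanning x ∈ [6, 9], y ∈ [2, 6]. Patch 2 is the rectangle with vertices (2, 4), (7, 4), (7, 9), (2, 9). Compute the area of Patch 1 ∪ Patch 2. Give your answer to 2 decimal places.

35.00

By inclusion–exclusion:
Individual areas: |Patch 1| = 12, |Patch 2| = 25.
|Patch 1∩Patch 2|: x∈[6,7], y∈[4,6] → 1·2 = 2.
|Patch 1 ∪ Patch 2| = 37 − 2 = 35.00.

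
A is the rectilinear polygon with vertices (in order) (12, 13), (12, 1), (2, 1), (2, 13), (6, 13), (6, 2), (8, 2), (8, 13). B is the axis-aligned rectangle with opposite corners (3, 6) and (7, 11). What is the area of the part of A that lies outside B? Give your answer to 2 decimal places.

|A| = 98, |A∩B| = 15.
|A ∖ B| = |A| − |A∩B| = 98 − 15 = 83.00.

83.00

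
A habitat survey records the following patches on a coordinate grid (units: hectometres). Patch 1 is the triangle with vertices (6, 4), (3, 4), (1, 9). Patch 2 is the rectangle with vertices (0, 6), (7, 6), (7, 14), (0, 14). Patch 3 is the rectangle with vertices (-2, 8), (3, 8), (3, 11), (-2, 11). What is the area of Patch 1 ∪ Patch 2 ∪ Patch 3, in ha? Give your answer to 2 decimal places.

By inclusion–exclusion:
Individual areas: |Patch 1| = 7.5, |Patch 2| = 56, |Patch 3| = 15.
|Patch 1∩Patch 2| = 2.7.
|Patch 1∩Patch 3| = 0.3.
|Patch 2∩Patch 3|: x∈[0,3], y∈[8,11] → 3·3 = 9.
|Patch 1∩Patch 2∩Patch 3| = 0.3.
|Patch 1 ∪ Patch 2 ∪ Patch 3| = 78.5 − 12 + 0.3 = 66.80.

66.80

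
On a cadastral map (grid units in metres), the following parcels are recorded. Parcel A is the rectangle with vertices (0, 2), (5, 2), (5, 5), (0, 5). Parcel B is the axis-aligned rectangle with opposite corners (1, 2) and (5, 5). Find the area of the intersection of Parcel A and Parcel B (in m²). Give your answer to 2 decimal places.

|Parcel A∩Parcel B|: x∈[1,5], y∈[2,5] → 4·3 = 12.

12.00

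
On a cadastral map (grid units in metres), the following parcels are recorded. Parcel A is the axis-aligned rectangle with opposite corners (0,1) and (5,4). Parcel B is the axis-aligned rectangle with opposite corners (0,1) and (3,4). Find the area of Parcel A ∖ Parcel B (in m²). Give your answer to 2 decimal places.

|Parcel A∩Parcel B|: x∈[0,3], y∈[1,4] → 3·3 = 9.
|Parcel A| = 15.
|Parcel A ∖ Parcel B| = |Parcel A| − |Parcel A∩Parcel B| = 15 − 9 = 6.00.

6.00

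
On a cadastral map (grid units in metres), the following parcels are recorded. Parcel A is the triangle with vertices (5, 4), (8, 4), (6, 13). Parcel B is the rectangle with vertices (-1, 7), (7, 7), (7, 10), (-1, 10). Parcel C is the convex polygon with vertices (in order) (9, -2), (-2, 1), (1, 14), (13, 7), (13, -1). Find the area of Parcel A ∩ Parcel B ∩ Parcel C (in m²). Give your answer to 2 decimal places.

The intersection is the polygon with vertices (7,7), (5.333,7), (5.667,10), (6.667,10), (7,8.5).
By the shoelace formula its area is 4.25.

4.25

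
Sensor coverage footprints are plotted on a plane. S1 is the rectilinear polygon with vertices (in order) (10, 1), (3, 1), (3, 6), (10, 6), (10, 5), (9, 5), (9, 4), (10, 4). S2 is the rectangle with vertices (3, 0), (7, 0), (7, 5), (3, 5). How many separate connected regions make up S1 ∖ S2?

S1 ∖ S2 is a single connected region.

1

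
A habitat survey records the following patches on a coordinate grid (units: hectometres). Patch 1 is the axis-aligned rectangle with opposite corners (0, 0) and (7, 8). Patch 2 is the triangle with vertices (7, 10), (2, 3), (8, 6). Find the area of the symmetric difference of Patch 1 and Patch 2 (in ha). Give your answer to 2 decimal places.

|Patch 1| = 56, |Patch 2| = 13.5, |Patch 1∩Patch 2| = 9.8214.
|Patch 1 △ Patch 2| = |Patch 1| + |Patch 2| − 2·|Patch 1∩Patch 2| = 56 + 13.5 − 19.6429 = 49.86.

49.86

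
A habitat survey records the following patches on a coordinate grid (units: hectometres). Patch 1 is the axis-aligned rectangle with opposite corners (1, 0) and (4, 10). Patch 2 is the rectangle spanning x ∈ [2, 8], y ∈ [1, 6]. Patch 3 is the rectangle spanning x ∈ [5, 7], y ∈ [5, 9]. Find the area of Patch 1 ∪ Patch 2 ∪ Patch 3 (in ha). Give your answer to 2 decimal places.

56.00

By inclusion–exclusion:
Individual areas: |Patch 1| = 30, |Patch 2| = 30, |Patch 3| = 8.
|Patch 1∩Patch 2|: x∈[2,4], y∈[1,6] → 2·5 = 10.
|Patch 1∩Patch 3| = 0 (no overlap).
|Patch 2∩Patch 3|: x∈[5,7], y∈[5,6] → 2·1 = 2.
|Patch 1∩Patch 2∩Patch 3| = 0.
|Patch 1 ∪ Patch 2 ∪ Patch 3| = 68 − 12 + 0 = 56.00.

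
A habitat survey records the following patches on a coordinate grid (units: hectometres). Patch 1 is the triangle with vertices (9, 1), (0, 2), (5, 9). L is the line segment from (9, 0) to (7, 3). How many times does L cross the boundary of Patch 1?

The segment meets the boundary at (8.28,1.08).

1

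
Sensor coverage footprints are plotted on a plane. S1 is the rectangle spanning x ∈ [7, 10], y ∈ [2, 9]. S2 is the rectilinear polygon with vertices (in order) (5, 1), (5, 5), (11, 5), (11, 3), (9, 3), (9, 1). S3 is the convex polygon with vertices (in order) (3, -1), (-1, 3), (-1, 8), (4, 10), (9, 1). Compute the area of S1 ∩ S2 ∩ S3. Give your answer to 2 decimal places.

The intersection is the polygon with vertices (7,2), (7,4.6), (8.444,2).
By the shoelace formula its area is 1.88.

1.88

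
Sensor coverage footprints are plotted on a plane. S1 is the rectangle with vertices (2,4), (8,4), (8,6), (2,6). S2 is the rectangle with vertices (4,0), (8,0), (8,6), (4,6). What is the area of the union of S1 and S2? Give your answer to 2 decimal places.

By inclusion–exclusion:
Individual areas: |S1| = 12, |S2| = 24.
|S1∩S2|: x∈[4,8], y∈[4,6] → 4·2 = 8.
|S1 ∪ S2| = 36 − 8 = 28.00.

28.00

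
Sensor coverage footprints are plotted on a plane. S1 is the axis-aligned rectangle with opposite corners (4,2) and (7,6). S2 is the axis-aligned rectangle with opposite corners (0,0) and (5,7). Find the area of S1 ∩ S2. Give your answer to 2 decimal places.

|S1∩S2|: x∈[4,5], y∈[2,6] → 1·4 = 4.

4.00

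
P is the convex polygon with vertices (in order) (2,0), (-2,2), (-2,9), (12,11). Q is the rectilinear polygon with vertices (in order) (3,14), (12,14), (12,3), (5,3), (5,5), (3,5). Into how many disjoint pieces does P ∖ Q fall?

1

P ∖ Q is a single connected region.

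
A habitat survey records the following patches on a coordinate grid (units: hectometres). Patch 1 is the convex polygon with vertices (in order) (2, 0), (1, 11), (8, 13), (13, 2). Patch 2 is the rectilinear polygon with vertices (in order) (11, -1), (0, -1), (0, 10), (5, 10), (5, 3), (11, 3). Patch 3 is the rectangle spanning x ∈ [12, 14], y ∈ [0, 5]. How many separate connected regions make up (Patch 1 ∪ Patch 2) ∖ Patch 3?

(Patch 1 ∪ Patch 2) ∖ Patch 3 is a single connected region.

1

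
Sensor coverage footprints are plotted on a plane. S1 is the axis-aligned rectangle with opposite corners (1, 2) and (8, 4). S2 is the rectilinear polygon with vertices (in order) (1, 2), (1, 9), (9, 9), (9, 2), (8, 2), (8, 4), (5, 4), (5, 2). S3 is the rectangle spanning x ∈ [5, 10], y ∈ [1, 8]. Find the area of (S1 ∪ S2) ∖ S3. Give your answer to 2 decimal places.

32.00

|S1 ∪ S2| = 56.
|(S1 ∪ S2) ∩ S3| = 24.
|(S1 ∪ S2) ∖ S3| = 56 − 24 = 32.00.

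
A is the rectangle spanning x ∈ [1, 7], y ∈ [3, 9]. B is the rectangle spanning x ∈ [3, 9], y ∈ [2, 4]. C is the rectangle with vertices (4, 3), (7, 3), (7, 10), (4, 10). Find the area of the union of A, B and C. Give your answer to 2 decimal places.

47.00

By inclusion–exclusion:
Individual areas: |A| = 36, |B| = 12, |C| = 21.
|A∩B|: x∈[3,7], y∈[3,4] → 4·1 = 4.
|A∩C|: x∈[4,7], y∈[3,9] → 3·6 = 18.
|B∩C|: x∈[4,7], y∈[3,4] → 3·1 = 3.
|A∩B∩C| = 3.
|A ∪ B ∪ C| = 69 − 25 + 3 = 47.00.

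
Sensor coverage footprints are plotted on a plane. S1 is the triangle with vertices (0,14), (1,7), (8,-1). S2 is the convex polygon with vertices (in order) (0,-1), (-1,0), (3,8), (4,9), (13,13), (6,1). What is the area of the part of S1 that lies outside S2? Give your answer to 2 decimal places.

10.71

|S1| = 20.5, |S1∩S2| = 9.7929.
|S1 ∖ S2| = |S1| − |S1∩S2| = 20.5 − 9.7929 = 10.71.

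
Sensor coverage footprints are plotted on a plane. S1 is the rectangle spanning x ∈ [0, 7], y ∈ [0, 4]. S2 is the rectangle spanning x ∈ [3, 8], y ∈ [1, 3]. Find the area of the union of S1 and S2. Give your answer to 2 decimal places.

30.00

By inclusion–exclusion:
Individual areas: |S1| = 28, |S2| = 10.
|S1∩S2|: x∈[3,7], y∈[1,3] → 4·2 = 8.
|S1 ∪ S2| = 38 − 8 = 30.00.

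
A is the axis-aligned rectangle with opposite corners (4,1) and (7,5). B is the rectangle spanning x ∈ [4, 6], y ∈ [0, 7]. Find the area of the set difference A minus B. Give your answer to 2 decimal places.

4.00

|A∩B|: x∈[4,6], y∈[1,5] → 2·4 = 8.
|A| = 12.
|A ∖ B| = |A| − |A∩B| = 12 − 8 = 4.00.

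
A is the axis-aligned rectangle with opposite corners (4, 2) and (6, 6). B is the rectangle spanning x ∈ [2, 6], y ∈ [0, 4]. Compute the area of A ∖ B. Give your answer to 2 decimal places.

4.00

|A∩B|: x∈[4,6], y∈[2,4] → 2·2 = 4.
|A| = 8.
|A ∖ B| = |A| − |A∩B| = 8 − 4 = 4.00.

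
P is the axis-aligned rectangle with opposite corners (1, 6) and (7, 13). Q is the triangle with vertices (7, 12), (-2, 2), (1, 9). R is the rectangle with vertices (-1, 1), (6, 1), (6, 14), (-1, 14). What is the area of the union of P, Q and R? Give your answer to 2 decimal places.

98.61

By inclusion–exclusion:
Individual areas: |P| = 42, |Q| = 16.5, |R| = 91.
|P∩Q| = 10.8.
|P∩R|: x∈[1,6], y∈[6,13] → 5·7 = 35.
|Q∩R| = 15.5833.
|P∩Q∩R| = 10.4944.
|P ∪ Q ∪ R| = 149.5 − 61.3833 + 10.4944 = 98.61.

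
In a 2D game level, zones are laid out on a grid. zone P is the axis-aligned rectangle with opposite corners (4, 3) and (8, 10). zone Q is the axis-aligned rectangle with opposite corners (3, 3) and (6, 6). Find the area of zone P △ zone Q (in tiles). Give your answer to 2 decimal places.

25.00

|zone P∩zone Q|: x∈[4,6], y∈[3,6] → 2·3 = 6.
|zone P △ zone Q| = |zone P| + |zone Q| − 2·|zone P∩zone Q| = 28 + 9 − 12 = 25.00.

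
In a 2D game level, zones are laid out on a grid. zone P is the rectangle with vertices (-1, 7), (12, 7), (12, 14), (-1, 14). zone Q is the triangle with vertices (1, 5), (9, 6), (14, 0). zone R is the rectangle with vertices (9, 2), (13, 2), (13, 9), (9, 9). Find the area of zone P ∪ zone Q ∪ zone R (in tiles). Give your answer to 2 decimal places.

132.83

By inclusion–exclusion:
Individual areas: |zone P| = 91, |zone Q| = 26.5, |zone R| = 28.
|zone P∩zone Q| = 0.
|zone P∩zone R|: x∈[9,12], y∈[7,9] → 3·2 = 6.
|zone Q∩zone R| = 6.6667.
|zone P∩zone Q∩zone R| = 0.
|zone P ∪ zone Q ∪ zone R| = 145.5 − 12.6667 + 0 = 132.83.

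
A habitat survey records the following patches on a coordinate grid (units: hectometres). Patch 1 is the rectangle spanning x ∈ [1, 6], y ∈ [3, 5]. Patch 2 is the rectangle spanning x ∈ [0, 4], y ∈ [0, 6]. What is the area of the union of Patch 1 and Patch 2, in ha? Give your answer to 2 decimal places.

By inclusion–exclusion:
Individual areas: |Patch 1| = 10, |Patch 2| = 24.
|Patch 1∩Patch 2|: x∈[1,4], y∈[3,5] → 3·2 = 6.
|Patch 1 ∪ Patch 2| = 34 − 6 = 28.00.

28.00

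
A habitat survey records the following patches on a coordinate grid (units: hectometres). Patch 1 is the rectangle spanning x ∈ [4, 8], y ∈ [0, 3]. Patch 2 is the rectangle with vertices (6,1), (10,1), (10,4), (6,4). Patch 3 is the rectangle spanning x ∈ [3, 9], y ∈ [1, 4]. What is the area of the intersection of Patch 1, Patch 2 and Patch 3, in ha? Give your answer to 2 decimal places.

The intersection is the polygon with vertices (8,1), (6,1), (6,3), (8,3).
By the shoelace formula its area is 4.00.

4.00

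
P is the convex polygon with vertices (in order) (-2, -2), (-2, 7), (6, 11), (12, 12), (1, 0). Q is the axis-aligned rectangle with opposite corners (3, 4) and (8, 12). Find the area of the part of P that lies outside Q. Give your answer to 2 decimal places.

50.98

|P| = 78, |P∩Q| = 27.0227.
|P ∖ Q| = |P| − |P∩Q| = 78 − 27.0227 = 50.98.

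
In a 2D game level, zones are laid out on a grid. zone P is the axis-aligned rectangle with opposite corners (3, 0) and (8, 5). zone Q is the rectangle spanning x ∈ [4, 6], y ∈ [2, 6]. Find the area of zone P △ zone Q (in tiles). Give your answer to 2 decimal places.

|zone P∩zone Q|: x∈[4,6], y∈[2,5] → 2·3 = 6.
|zone P △ zone Q| = |zone P| + |zone Q| − 2·|zone P∩zone Q| = 25 + 8 − 12 = 21.00.

21.00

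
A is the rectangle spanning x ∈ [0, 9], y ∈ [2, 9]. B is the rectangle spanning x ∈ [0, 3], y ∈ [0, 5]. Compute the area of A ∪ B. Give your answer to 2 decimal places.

69.00

By inclusion–exclusion:
Individual areas: |A| = 63, |B| = 15.
|A∩B|: x∈[0,3], y∈[2,5] → 3·3 = 9.
|A ∪ B| = 78 − 9 = 69.00.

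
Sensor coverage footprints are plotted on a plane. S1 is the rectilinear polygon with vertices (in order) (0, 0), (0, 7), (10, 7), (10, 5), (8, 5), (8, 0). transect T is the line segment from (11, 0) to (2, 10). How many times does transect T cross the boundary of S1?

2

The segment meets the boundary at (4.7,7), (8,3.333).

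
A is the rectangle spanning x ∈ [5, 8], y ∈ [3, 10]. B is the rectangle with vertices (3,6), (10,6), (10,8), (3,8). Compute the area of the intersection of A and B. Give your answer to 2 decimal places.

|A∩B|: x∈[5,8], y∈[6,8] → 3·2 = 6.

6.00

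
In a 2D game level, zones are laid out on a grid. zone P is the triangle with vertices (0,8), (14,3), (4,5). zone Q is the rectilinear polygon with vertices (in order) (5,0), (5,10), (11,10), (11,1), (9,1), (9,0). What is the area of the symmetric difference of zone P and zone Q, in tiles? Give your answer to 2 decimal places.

57.69

|zone P| = 11, |zone Q| = 58, |zone P∩zone Q| = 5.6571.
|zone P △ zone Q| = |zone P| + |zone Q| − 2·|zone P∩zone Q| = 11 + 58 − 11.3143 = 57.69.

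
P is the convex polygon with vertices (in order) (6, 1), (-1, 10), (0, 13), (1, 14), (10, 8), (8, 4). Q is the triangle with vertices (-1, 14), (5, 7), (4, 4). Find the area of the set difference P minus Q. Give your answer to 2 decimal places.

56.32

|P| = 68.5, |P∩Q| = 12.18.
|P ∖ Q| = |P| − |P∩Q| = 68.5 − 12.18 = 56.32.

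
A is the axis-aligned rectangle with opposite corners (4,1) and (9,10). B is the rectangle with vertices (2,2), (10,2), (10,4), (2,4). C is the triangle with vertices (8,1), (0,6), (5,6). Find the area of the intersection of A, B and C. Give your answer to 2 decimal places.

3.80

The intersection is the polygon with vertices (6.4,2), (4,3.5), (4,4), (6.2,4), (7.4,2).
By the shoelace formula its area is 3.80.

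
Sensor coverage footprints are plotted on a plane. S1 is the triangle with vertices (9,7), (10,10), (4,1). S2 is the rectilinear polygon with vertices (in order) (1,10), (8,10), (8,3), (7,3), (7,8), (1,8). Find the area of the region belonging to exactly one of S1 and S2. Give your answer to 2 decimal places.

|S1| = 4.5, |S2| = 19, |S1∩S2| = 1.05.
|S1 △ S2| = |S1| + |S2| − 2·|S1∩S2| = 4.5 + 19 − 2.1 = 21.40.

21.40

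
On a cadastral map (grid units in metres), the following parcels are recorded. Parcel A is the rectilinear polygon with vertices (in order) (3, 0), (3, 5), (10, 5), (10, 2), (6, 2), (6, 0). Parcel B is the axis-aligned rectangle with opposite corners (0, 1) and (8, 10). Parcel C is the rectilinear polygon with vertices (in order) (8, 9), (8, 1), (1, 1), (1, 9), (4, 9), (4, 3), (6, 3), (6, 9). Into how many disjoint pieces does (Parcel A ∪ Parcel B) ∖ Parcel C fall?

3

(Parcel A ∪ Parcel B) ∖ Parcel C splits into 3 disjoint pieces (area 28, area 6, area 3).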